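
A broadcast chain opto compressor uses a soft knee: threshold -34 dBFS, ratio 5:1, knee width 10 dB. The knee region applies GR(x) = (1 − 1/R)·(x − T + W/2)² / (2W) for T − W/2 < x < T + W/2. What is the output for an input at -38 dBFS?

x − T + W/2 = -38 − (-34) + 5 = 1.
GR = (1 − 1/5) × 1² / 20 = 0.8 × 1 / 20 = 0.04 dB.
Output = -38 − 0.04 = -38.04 dBFS.

-38.04 dBFS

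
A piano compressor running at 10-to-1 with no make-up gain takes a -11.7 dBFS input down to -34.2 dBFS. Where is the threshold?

-36.7 dBFS

Gain reduction = -11.7 − (-34.2) = 22.5 dB; output overshoot = GR / (R − 1) = 22.5 / 9 = 2.5 dB.
Threshold = output − output overshoot = -34.2 − 2.5 = -36.7 dBFS.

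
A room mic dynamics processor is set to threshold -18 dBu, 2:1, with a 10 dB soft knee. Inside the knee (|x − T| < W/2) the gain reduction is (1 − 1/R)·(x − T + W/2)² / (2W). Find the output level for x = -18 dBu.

x − T + W/2 = -18 − (-18) + 5 = 5.
GR = (1 − 1/2) × 5² / 20 = 0.5 × 25 / 20 = 0.625 dB.
Output = -18 − 0.625 = -18.625 dBu.

-18.625 dBu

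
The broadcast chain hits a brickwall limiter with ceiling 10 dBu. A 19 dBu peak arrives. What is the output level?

10 dBu

A brickwall limiter is an ∞:1 compressor: any input above the ceiling is clamped to 10 dBu.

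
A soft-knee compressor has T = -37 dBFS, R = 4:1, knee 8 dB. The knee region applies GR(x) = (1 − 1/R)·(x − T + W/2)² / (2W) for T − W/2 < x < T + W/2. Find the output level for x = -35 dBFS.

x − T + W/2 = -35 − (-37) + 4 = 6.
GR = (1 − 1/4) × 6² / 16 = 0.75 × 36 / 16 = 1.6875 dB.
Output = -35 − 1.6875 = -36.6875 dBFS.

-36.6875 dBFS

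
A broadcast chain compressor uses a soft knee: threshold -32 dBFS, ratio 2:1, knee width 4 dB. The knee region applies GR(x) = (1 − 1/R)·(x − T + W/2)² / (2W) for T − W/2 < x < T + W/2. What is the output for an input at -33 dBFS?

x − T + W/2 = -33 − (-32) + 2 = 1.
GR = (1 − 1/2) × 1² / 8 = 0.5 × 1 / 8 = 0.0625 dB.
Output = -33 − 0.0625 = -33.0625 dBFS.

-33.0625 dBFS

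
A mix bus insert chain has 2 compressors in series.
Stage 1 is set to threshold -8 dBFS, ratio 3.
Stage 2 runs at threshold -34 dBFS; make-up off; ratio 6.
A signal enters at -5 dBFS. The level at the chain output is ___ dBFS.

-29.5 dBFS

Stage 1: overshoot 3 dB → 3/3 = 1 dB → -7 dBFS.
Stage 2: -7 dBFS is 27 dB over -34 dBFS; at 6:1 that becomes 4.5 dB over, giving -29.5 dBFS.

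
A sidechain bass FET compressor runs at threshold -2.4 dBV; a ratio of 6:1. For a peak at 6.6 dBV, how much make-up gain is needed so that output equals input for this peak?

7.5 dB

Without make-up, output = threshold + overshoot/6 = -2.4 + 1.5 = -0.9 dBV.
Gap to target: 7.5 dB.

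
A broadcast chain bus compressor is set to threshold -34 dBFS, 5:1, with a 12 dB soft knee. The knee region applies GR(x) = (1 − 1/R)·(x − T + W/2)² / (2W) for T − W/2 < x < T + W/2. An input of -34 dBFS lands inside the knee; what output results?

-35.2 dBFS

x − T + W/2 = -34 − (-34) + 6 = 6.
GR = (1 − 1/5) × 6² / 24 = 0.8 × 36 / 24 = 1.2 dB.
Output = -34 − 1.2 = -35.2 dBFS.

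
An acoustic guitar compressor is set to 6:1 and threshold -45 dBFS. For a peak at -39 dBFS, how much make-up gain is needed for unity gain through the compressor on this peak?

The peak compresses to -45 + 6/6 = -44 dBFS.
To reach -39 dBFS requires -39 − (-44) = 5 dB of make-up.

5 dB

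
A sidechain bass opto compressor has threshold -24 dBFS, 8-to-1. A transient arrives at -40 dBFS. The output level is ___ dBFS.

-40 dBFS

-40 dBFS is 16 dB below the -24 dBFS threshold, so no gain reduction is applied.
Output = input = -40 dBFS.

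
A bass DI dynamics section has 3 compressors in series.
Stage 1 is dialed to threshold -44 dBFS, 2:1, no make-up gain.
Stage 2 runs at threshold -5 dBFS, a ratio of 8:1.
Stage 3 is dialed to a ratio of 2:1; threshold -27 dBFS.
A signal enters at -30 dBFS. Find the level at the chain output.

-37 dBFS

Stage 1: -30 dBFS is 14 dB over -44 dBFS; at 2:1 that becomes 7 dB over, giving -37 dBFS.
Stage 2: -37 dBFS ≤ -5 dBFS, so stage 2 doesn't engage; output -37 dBFS.
Stage 3: below threshold (-37 ≤ -27); passes unchanged; output -37 dBFS.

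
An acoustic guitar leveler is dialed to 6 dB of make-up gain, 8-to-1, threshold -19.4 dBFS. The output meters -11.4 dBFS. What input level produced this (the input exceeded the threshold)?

Before make-up, the level was -11.4 − 6 = -17.4 dBFS.
That's 2 dB above the -19.4 dBFS threshold.
Before 8:1 compression the overshoot was 2 × 8 = 16 dB, so input = -19.4 + 16 = -3.4 dBFS.

-3.4 dBFS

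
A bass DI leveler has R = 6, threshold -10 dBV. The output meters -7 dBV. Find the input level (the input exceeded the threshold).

8 dBV

That's 3 dB above the -10 dBV threshold.
Before 6:1 compression the overshoot was 3 × 6 = 18 dB, so input = -10 + 18 = 8 dBV.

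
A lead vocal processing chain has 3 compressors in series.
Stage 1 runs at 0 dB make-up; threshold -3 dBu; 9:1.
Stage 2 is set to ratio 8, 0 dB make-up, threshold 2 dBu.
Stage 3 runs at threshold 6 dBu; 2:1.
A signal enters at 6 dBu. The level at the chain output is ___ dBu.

Stage 1: overshoot 9 dB → 9/9 = 1 dB → -2 dBu.
Stage 2: -2 dBu ≤ 2 dBu, so stage 2 doesn't engage; output -2 dBu.
Stage 3: -2 dBu ≤ 6 dBu, so stage 3 doesn't engage; output -2 dBu.

-2 dBu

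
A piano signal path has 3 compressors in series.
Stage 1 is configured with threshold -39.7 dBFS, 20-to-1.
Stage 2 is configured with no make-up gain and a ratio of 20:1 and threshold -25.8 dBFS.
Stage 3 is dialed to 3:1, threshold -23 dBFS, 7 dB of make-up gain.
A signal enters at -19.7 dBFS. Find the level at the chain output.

Stage 1: overshoot 20 dB → 20/20 = 1 dB → -38.7 dBFS.
Stage 2: below threshold (-38.7 ≤ -25.8); passes unchanged; output -38.7 dBFS.
Stage 3: -38.7 dBFS ≤ -23 dBFS, so stage 3 doesn't engage; make-up brings it to -31.7 dBFS.

-31.7 dBFS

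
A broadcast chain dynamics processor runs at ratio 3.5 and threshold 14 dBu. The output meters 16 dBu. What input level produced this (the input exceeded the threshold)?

21 dBu

The compressed level sits 16 − 14 = 2 dB over threshold.
Before 3.5:1 compression the overshoot was 2 × 3.5 = 7 dB, so input = 14 + 7 = 21 dBu.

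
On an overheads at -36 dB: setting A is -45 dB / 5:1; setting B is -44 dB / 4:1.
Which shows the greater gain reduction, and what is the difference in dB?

A: overshoot 9 dB → output overshoot 1.8 dB → GR 7.2 dB.
B: overshoot 8 dB → output overshoot 2 dB → GR 6 dB.
A reduces 1.2 dB more.

A, by 1.2 dB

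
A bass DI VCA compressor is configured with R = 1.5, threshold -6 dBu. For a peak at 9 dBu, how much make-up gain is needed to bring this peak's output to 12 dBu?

Overshoot 15 dB → 15/1.5 = 10 dB after compression, so the compressed level is -6 + 10 = 4 dBu.
Make-up = target − compressed = 12 − 4 = 8 dB.

8 dB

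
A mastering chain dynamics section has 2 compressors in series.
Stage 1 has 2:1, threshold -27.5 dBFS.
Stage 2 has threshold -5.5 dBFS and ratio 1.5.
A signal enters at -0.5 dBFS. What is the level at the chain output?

-14 dBFS

Stage 1: 27 dB above -27.5 dBFS, reduced 2:1 to 13.5 dB above → -14 dBFS.
Stage 2: -14 dBFS is at or below the -5.5 dBFS threshold — no compression; output -14 dBFS.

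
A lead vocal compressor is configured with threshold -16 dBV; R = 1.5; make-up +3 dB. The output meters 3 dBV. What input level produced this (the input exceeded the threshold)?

8 dBV

Before make-up, the level was 3 − 3 = 0 dBV.
That's 16 dB above the -16 dBV threshold.
Before 1.5:1 compression the overshoot was 16 × 1.5 = 24 dB, so input = -16 + 24 = 8 dBV.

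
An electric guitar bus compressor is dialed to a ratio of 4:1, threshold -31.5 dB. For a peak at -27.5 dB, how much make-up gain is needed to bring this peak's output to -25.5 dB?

5 dB

Without make-up, output = threshold + overshoot/4 = -31.5 + 1 = -30.5 dB.
Gap to target: 5 dB.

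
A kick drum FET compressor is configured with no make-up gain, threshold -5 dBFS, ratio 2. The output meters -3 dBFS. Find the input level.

-1 dBFS

Post-compression overshoot = -3 − (-5) = 2 dB.
Before 2:1 compression the overshoot was 2 × 2 = 4 dB, so input = -5 + 4 = -1 dBFS.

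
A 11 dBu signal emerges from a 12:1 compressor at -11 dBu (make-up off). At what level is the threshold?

-13 dBu

Gain reduction = 11 − (-11) = 22 dB; output overshoot = GR / (R − 1) = 22 / 11 = 2 dB.
Threshold = output − output overshoot = -11 − 2 = -13 dBu.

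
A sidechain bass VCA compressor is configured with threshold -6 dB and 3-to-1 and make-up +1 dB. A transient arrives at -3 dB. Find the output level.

Overshoot: -3 − (-6) = 3 dB.
The 3 dB excess becomes 1 dB after 3:1 reduction.
That puts the output at -5 dB; make-up adds 1 dB, giving -4 dB.

-4 dB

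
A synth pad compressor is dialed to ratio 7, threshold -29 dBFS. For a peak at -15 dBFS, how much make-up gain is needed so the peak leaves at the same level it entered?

12 dB

Overshoot 14 dB → 14/7 = 2 dB after compression, so the compressed level is -29 + 2 = -27 dBFS.
Make-up = target − compressed = -15 − (-27) = 12 dB.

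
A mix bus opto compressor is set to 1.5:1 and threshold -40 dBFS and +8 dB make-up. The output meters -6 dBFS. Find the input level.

-1 dBFS

Remove make-up: -6 − 8 = -14 dBFS.
Post-compression overshoot = -14 − (-40) = 26 dB.
Before 1.5:1 compression the overshoot was 26 × 1.5 = 39 dB, so input = -40 + 39 = -1 dBFS.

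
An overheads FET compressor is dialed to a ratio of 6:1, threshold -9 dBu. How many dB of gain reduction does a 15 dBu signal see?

20 dB

Overshoot = 15 − (-9) = 24 dB.
At 6:1, output sits 24/6 = 4 dB above threshold.
So the signal is attenuated by 24 − 4 = 20 dB.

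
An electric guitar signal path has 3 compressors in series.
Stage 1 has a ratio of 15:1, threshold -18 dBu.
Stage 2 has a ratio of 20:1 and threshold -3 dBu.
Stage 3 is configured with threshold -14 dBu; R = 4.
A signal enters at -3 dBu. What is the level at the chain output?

Stage 1: overshoot 15 dB → 15/15 = 1 dB → -17 dBu.
Stage 2: -17 dBu ≤ -3 dBu, so stage 2 doesn't engage; output -17 dBu.
Stage 3: below threshold (-17 ≤ -14); passes unchanged; output -17 dBu.

-17 dBu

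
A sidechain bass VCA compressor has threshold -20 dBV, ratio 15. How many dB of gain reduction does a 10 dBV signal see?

28 dB

10 dBV exceeds the threshold by 30 dB.
After 15:1 compression the overshoot becomes 30/15 = 2 dB.
So the signal is attenuated by 30 − 2 = 28 dB.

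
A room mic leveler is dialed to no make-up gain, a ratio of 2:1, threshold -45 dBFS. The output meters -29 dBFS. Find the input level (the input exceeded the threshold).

-13 dBFS

Post-compression overshoot = -29 − (-45) = 16 dB.
Undo the ratio: input overshoot = 16 × 2 = 32 dB, giving input = -13 dBFS.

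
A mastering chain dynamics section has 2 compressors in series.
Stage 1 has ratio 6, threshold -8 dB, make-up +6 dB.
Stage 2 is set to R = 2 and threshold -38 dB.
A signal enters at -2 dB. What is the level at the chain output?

-19.5 dB

Stage 1: overshoot 6 dB → 6/6 = 1 dB → -7 dB; +6 dB make-up → -1 dB.
Stage 2: -1 dB is 37 dB over -38 dB; at 2:1 that becomes 18.5 dB over, giving -19.5 dB.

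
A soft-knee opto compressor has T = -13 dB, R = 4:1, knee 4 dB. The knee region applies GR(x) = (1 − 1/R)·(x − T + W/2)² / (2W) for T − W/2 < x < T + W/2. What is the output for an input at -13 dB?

-13.375 dB

x − T + W/2 = -13 − (-13) + 2 = 2.
GR = (1 − 1/4) × 2² / 8 = 0.75 × 4 / 8 = 0.375 dB.
Output = -13 − 0.375 = -13.375 dB.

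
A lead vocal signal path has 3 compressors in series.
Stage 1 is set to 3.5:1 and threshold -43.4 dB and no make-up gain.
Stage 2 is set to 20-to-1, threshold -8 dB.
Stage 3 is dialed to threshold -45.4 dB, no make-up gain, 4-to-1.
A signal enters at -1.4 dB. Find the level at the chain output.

-41.9 dB

Stage 1: -1.4 dB is 42 dB over -43.4 dB; at 3.5:1 that becomes 12 dB over, giving -31.4 dB.
Stage 2: -31.4 dB is at or below the -8 dB threshold — no compression; output -31.4 dB.
Stage 3: -31.4 dB is 14 dB over -45.4 dB; at 4:1 that becomes 3.5 dB over, giving -41.9 dB.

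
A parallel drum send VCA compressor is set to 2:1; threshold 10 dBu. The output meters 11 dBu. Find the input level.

The compressed level sits 11 − 10 = 1 dB over threshold.
Input overshoot = R × output overshoot = 2 dB → input = 10 + 2 = 12 dBu.

12 dBu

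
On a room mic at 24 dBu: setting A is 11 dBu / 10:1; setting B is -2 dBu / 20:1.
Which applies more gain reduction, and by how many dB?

A: GR = 13 − 13/10 = 11.7 dB.
B: GR = 26 − 26/20 = 24.7 dB.
B applies 13 dB more gain reduction.

B, by 13 dB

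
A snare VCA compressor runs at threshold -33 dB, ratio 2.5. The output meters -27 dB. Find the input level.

Post-compression overshoot = -27 − (-33) = 6 dB.
Input overshoot = R × output overshoot = 15 dB → input = -33 + 15 = -18 dB.

-18 dB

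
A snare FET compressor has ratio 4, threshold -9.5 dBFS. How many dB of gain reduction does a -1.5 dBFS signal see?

6 dB

-1.5 dBFS exceeds the threshold by 8 dB.
After 4:1 compression the overshoot becomes 8/4 = 2 dB.
Gain reduction = 8 − 2 = 6 dB.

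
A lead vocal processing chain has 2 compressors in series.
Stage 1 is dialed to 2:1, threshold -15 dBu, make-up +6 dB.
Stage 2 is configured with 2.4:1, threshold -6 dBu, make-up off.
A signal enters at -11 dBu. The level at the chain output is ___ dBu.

-7 dBu

Stage 1: 4 dB above -15 dBu, reduced 2:1 to 2 dB above → -13 dBu; +6 dB make-up → -7 dBu.
Stage 2: below threshold (-7 ≤ -6); passes unchanged; output -7 dBu.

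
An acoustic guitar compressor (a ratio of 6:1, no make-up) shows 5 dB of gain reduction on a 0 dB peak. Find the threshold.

-6 dB

Input is 6 dB above T (since output overshoot × R = input overshoot: (-5 − T)·6 = 0 − T gives T = -6 dB).
Check: -6 + (0 − (-6))/6 = -6 + 1 = -5 dB. ✓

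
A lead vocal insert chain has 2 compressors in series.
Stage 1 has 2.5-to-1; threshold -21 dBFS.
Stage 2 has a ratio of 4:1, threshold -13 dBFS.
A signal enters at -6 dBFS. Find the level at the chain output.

-15 dBFS

Stage 1: overshoot 15 dB → 15/2.5 = 6 dB → -15 dBFS.
Stage 2: -15 dBFS is at or below the -13 dBFS threshold — no compression; output -15 dBFS.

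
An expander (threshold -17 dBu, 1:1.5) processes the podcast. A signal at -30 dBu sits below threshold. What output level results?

Below threshold, a 1:1.5 expander applies gain = (1.5−1)×(T − x) of attenuation.
(1.5−1) × 13 = 6.5 dB, so output = -30 − 6.5 = -36.5 dBu.

-36.5 dBu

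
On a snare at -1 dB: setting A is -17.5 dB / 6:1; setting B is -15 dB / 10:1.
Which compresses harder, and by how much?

A, by 1.15 dB

A: 16.5 dB over, compressed to 2.75 dB over, so 13.75 dB of GR.
B: 14 dB over, compressed to 1.4 dB over, so 12.6 dB of GR.
A applies 1.15 dB more gain reduction.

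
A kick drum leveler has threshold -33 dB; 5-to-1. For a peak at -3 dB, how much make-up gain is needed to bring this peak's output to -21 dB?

6 dB

Overshoot 30 dB → 30/5 = 6 dB after compression, so the compressed level is -33 + 6 = -27 dB.
Make-up = target − compressed = -21 − (-27) = 6 dB.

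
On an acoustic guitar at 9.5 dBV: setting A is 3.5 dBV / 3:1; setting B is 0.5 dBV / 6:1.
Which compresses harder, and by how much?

A: 6 dB over, compressed to 2 dB over, so 4 dB of GR.
B: 9 dB over, compressed to 1.5 dB over, so 7.5 dB of GR.
B reduces 3.5 dB more.

B, by 3.5 dB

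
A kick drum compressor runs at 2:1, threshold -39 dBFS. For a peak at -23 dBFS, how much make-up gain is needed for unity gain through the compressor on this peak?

8 dB

Without make-up, output = threshold + overshoot/2 = -39 + 8 = -31 dBFS.
Gap to target: 8 dB.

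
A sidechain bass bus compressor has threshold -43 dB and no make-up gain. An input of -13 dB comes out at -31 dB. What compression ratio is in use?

2.5:1

Input overshoot = -13 − (-43) = 30 dB; output overshoot = -31 − (-43) = 12 dB.
Ratio = 30 / 12 = 2.5.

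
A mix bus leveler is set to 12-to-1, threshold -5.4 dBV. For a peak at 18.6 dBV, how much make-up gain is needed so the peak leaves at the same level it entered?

The peak compresses to -5.4 + 24/12 = -3.4 dBV.
To reach 18.6 dBV requires 18.6 − (-3.4) = 22 dB of make-up.

22 dB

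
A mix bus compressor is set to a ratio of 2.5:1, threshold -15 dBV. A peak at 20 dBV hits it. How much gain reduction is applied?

21 dB

Overshoot = 20 − (-15) = 35 dB.
A 2.5:1 ratio leaves 14 dB of that excess.
GR = overshoot in − overshoot out = 35 − 14 = 21 dB.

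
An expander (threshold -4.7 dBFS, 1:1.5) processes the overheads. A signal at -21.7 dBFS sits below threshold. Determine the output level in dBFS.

Undershoot = (-4.7) − (-21.7) = 17 dB.
At 1:1.5, that expands to 25.5 dB under threshold.
Output = -4.7 − 25.5 = -30.2 dBFS.

-30.2 dBFS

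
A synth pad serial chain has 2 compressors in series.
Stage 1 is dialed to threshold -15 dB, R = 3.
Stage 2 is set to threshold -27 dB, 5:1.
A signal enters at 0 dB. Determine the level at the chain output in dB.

Stage 1: 15 dB above -15 dB, reduced 3:1 to 5 dB above → -10 dB.
Stage 2: overshoot 17 dB → 17/5 = 3.4 dB → -23.6 dB.

-23.6 dB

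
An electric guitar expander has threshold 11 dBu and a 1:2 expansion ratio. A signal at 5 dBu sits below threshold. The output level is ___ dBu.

-1 dBu

Below threshold, a 1:2 expander applies gain = (2−1)×(T − x) of attenuation.
(2−1) × 6 = 6 dB, so output = 5 − 6 = -1 dBu.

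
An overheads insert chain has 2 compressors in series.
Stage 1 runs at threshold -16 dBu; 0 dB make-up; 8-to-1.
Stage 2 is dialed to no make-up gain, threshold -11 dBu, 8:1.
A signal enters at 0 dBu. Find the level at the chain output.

Stage 1: 16 dB above -16 dBu, reduced 8:1 to 2 dB above → -14 dBu.
Stage 2: -14 dBu is at or below the -11 dBu threshold — no compression; output -14 dBu.

-14 dBu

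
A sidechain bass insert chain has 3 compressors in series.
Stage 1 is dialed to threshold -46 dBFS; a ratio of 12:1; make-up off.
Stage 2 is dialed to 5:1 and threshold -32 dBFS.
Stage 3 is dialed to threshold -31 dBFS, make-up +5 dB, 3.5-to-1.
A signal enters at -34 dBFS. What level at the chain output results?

Stage 1: overshoot 12 dB → 12/12 = 1 dB → -45 dBFS.
Stage 2: -45 dBFS ≤ -32 dBFS, so stage 2 doesn't engage; output -45 dBFS.
Stage 3: -45 dBFS ≤ -31 dBFS, so stage 3 doesn't engage; make-up brings it to -40 dBFS.

-40 dBFS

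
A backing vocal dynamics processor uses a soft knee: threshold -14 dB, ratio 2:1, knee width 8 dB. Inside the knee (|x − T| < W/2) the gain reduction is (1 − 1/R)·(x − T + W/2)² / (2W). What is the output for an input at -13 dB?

x − T + W/2 = -13 − (-14) + 4 = 5.
GR = (1 − 1/2) × 5² / 16 = 0.5 × 25 / 16 = 0.78125 dB.
Output = -13 − 0.78125 = -13.78125 dB.

-13.78125 dB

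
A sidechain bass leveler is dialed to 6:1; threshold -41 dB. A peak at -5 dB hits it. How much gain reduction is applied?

30 dB

Overshoot = -5 − (-41) = 36 dB.
A 6:1 ratio leaves 6 dB of that excess.
Gain reduction = 36 − 6 = 30 dB.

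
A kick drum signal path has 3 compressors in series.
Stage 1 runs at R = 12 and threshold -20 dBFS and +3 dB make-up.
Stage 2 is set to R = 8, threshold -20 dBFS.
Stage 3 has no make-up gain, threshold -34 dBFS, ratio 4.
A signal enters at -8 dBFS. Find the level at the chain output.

Stage 1: overshoot 12 dB → 12/12 = 1 dB → -19 dBFS; +3 dB make-up → -16 dBFS.
Stage 2: overshoot 4 dB → 4/8 = 0.5 dB → -19.5 dBFS.
Stage 3: -19.5 dBFS is 14.5 dB over -34 dBFS; at 4:1 that becomes 3.625 dB over, giving -30.375 dBFS.

-30.375 dBFS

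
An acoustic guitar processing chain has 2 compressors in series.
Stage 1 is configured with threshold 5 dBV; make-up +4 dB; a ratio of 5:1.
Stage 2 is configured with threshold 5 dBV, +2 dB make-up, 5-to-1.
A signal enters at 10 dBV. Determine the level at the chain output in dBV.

8 dBV

Stage 1: 10 dBV is 5 dB over 5 dBV; at 5:1 that becomes 1 dB over, giving 6 dBV; +4 dB make-up → 10 dBV.
Stage 2: 5 dB above 5 dBV, reduced 5:1 to 1 dB above → 6 dBV; +2 dB make-up → 8 dBV.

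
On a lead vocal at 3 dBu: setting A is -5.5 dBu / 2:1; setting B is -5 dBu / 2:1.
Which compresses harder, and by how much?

A, by 0.25 dB

A: overshoot 8.5 dB → output overshoot 4.25 dB → GR 4.25 dB.
B: overshoot 8 dB → output overshoot 4 dB → GR 4 dB.
Difference: 0.25 dB in favour of A.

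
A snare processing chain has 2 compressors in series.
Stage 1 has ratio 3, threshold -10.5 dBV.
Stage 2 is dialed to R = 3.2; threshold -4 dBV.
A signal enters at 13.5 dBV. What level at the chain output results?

Stage 1: 24 dB above -10.5 dBV, reduced 3:1 to 8 dB above → -2.5 dBV.
Stage 2: overshoot 1.5 dB → 1.5/3.2 = 0.46875 dB → -3.53125 dBV.

-3.53125 dBV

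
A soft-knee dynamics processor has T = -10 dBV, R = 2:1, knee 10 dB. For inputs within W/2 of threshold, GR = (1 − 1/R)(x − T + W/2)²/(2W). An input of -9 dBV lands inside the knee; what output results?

-9.9 dBV

x − T + W/2 = -9 − (-10) + 5 = 6.
GR = (1 − 1/2) × 6² / 20 = 0.5 × 36 / 20 = 0.9 dB.
Output = -9 − 0.9 = -9.9 dBV.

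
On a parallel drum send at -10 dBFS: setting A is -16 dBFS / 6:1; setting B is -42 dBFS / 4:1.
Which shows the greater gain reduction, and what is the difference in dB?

B, by 19 dB

A: GR = 6 − 6/6 = 5 dB.
B: GR = 32 − 32/4 = 24 dB.
B reduces 19 dB more.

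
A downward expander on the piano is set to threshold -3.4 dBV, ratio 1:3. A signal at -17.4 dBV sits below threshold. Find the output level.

Undershoot = (-3.4) − (-17.4) = 14 dB.
At 1:3, that expands to 42 dB under threshold.
Output = -3.4 − 42 = -45.4 dBV.

-45.4 dBV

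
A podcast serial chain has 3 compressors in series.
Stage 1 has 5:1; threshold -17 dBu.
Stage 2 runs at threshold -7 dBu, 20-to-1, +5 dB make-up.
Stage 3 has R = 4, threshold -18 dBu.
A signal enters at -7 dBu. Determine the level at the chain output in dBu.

-16 dBu

Stage 1: -7 dBu is 10 dB over -17 dBu; at 5:1 that becomes 2 dB over, giving -15 dBu.
Stage 2: -15 dBu is at or below the -7 dBu threshold — no compression; make-up brings it to -10 dBu.
Stage 3: overshoot 8 dB → 8/4 = 2 dB → -16 dBu.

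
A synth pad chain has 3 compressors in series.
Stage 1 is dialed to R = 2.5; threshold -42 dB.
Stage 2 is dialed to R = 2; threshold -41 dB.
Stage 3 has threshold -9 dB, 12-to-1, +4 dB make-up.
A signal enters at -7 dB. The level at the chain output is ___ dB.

-30.5 dB

Stage 1: 35 dB above -42 dB, reduced 2.5:1 to 14 dB above → -28 dB.
Stage 2: 13 dB above -41 dB, reduced 2:1 to 6.5 dB above → -34.5 dB.
Stage 3: -34.5 dB ≤ -9 dB, so stage 3 doesn't engage; make-up brings it to -30.5 dB.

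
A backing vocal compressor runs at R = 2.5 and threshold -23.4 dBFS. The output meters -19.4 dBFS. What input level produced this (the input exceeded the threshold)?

-13.4 dBFS

That's 4 dB above the -23.4 dBFS threshold.
Before 2.5:1 compression the overshoot was 4 × 2.5 = 10 dB, so input = -23.4 + 10 = -13.4 dBFS.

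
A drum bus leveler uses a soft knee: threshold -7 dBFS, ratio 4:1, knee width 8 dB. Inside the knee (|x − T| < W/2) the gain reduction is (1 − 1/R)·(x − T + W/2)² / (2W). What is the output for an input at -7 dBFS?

x − T + W/2 = -7 − (-7) + 4 = 4.
GR = (1 − 1/4) × 4² / 16 = 0.75 × 16 / 16 = 0.75 dB.
Output = -7 − 0.75 = -7.75 dBFS.

-7.75 dBFS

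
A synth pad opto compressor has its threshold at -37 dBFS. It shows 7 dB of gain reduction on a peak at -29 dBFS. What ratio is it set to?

Input overshoot = -29 − (-37) = 8 dB.
Output overshoot = 8 − 7 = 1 dB.
Ratio = input overshoot / output overshoot = 8 / 1 = 8.

8:1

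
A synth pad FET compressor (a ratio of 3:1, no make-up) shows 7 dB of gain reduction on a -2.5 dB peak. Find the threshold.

-13 dB

Let T be the threshold. Output overshoot = (input overshoot)/R, so -9.5 − T = (-2.5 − T)/3.
3·(-9.5 − T) = -2.5 − T → 2·T = -28.5 − (-2.5) = -26.
T = -26/2 = -13 dB.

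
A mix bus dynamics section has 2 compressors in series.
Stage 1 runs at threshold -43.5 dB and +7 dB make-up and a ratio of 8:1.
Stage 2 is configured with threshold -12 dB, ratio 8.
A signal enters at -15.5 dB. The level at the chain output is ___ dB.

Stage 1: overshoot 28 dB → 28/8 = 3.5 dB → -40 dB; +7 dB make-up → -33 dB.
Stage 2: below threshold (-33 ≤ -12); passes unchanged; output -33 dB.

-33 dB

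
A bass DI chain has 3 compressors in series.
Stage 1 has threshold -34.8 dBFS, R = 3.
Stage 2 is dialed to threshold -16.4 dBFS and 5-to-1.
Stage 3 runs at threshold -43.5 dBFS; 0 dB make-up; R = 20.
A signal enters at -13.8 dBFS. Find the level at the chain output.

-42.715 dBFS

Stage 1: 21 dB above -34.8 dBFS, reduced 3:1 to 7 dB above → -27.8 dBFS.
Stage 2: -27.8 dBFS ≤ -16.4 dBFS, so stage 2 doesn't engage; output -27.8 dBFS.
Stage 3: overshoot 15.7 dB → 15.7/20 = 0.785 dB → -42.715 dBFS.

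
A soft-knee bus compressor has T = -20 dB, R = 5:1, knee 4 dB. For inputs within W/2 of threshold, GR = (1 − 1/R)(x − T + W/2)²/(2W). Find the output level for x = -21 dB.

-21.1 dB

x − T + W/2 = -21 − (-20) + 2 = 1.
GR = (1 − 1/5) × 1² / 8 = 0.8 × 1 / 8 = 0.1 dB.
Output = -21 − 0.1 = -21.1 dB.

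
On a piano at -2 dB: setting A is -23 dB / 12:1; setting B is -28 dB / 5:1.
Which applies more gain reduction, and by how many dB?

A: 21 dB over, compressed to 1.75 dB over, so 19.25 dB of GR.
B: 26 dB over, compressed to 5.2 dB over, so 20.8 dB of GR.
B applies 1.55 dB more gain reduction.

B, by 1.55 dB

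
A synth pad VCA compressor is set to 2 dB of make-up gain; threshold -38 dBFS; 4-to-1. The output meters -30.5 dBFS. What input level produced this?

Remove make-up: -30.5 − 2 = -32.5 dBFS.
The compressed level sits -32.5 − (-38) = 5.5 dB over threshold.
Undo the ratio: input overshoot = 5.5 × 4 = 22 dB, giving input = -16 dBFS.

-16 dBFS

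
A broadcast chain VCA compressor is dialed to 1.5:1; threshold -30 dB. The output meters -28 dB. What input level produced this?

-27 dB

That's 2 dB above the -30 dB threshold.
Before 1.5:1 compression the overshoot was 2 × 1.5 = 3 dB, so input = -30 + 3 = -27 dB.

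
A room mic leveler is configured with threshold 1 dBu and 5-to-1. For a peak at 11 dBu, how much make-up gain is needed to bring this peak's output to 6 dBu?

3 dB

Overshoot 10 dB → 10/5 = 2 dB after compression, so the compressed level is 1 + 2 = 3 dBu.
Make-up = target − compressed = 6 − 3 = 3 dB.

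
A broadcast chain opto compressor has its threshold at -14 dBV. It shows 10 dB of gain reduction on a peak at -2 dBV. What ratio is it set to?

Input overshoot = -2 − (-14) = 12 dB.
Output overshoot = 12 − 10 = 2 dB.
Ratio = input overshoot / output overshoot = 12 / 2 = 6.

6:1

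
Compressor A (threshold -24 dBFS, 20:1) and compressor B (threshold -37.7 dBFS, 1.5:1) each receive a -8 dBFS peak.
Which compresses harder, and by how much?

A, by 5.3 dB

A: 16 dB over, compressed to 0.8 dB over, so 15.2 dB of GR.
B: 29.7 dB over, compressed to 19.8 dB over, so 9.9 dB of GR.
Difference: 5.3 dB in favour of A.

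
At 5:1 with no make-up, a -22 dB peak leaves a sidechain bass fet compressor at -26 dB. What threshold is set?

-27 dB

Gain reduction = -22 − (-26) = 4 dB; output overshoot = GR / (R − 1) = 4 / 4 = 1 dB.
Threshold = output − output overshoot = -26 − 1 = -27 dB.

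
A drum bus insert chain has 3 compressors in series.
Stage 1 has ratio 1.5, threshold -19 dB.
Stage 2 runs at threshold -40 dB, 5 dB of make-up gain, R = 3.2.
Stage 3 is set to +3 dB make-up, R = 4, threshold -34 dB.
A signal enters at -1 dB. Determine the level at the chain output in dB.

Stage 1: -1 dB is 18 dB over -19 dB; at 1.5:1 that becomes 12 dB over, giving -7 dB.
Stage 2: overshoot 33 dB → 33/3.2 = 10.3125 dB → -29.6875 dB; +5 dB make-up → -24.6875 dB.
Stage 3: 9.3125 dB above -34 dB, reduced 4:1 to 2.328125 dB above → -31.671875 dB; +3 dB make-up → -28.671875 dB.

-28.671875 dB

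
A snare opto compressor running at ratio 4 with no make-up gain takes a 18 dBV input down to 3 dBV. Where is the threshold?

-2 dBV

Input is 20 dB above T (since output overshoot × R = input overshoot: (3 − T)·4 = 18 − T gives T = -2 dBV).
Check: -2 + (18 − (-2))/4 = -2 + 5 = 3 dBV. ✓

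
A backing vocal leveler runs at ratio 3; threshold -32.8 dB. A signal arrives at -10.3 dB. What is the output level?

-25.3 dB

The input is 22.5 dB above the -32.8 dB threshold.
3:1 compression reduces that to 22.5/3 = 7.5 dB over.
So the level is -32.8 + 7.5 = -25.3 dB.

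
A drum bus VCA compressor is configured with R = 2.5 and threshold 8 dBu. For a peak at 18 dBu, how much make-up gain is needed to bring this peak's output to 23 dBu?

The peak compresses to 8 + 10/2.5 = 12 dBu.
To reach 23 dBu requires 23 − 12 = 11 dB of make-up.

11 dB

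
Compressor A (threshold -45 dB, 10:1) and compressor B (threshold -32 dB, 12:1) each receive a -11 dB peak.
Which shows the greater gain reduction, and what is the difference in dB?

A, by 11.35 dB

A: overshoot 34 dB → output overshoot 3.4 dB → GR 30.6 dB.
B: overshoot 21 dB → output overshoot 1.75 dB → GR 19.25 dB.
A applies 11.35 dB more gain reduction.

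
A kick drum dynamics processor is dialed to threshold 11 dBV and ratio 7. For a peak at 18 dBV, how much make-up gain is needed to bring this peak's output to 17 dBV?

The peak compresses to 11 + 7/7 = 12 dBV.
To reach 17 dBV requires 17 − 12 = 5 dB of make-up.

5 dB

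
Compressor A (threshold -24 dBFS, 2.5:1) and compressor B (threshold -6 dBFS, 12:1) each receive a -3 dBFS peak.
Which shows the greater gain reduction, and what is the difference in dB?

A, by 9.85 dB

A: 21 dB over, compressed to 8.4 dB over, so 12.6 dB of GR.
B: 3 dB over, compressed to 0.25 dB over, so 2.75 dB of GR.
Difference: 9.85 dB in favour of A.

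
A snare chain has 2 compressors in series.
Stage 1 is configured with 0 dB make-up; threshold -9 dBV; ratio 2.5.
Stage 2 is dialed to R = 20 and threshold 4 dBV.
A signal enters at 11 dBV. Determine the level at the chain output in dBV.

-1 dBV

Stage 1: overshoot 20 dB → 20/2.5 = 8 dB → -1 dBV.
Stage 2: -1 dBV is at or below the 4 dBV threshold — no compression; output -1 dBV.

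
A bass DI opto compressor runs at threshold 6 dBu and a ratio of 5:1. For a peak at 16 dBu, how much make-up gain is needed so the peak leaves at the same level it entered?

8 dB

Overshoot 10 dB → 10/5 = 2 dB after compression, so the compressed level is 6 + 2 = 8 dBu.
Make-up = target − compressed = 16 − 8 = 8 dB.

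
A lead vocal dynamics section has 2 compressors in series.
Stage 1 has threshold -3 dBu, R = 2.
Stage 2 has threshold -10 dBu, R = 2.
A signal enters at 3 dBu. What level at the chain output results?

Stage 1: overshoot 6 dB → 6/2 = 3 dB → 0 dBu.
Stage 2: 0 dBu is 10 dB over -10 dBu; at 2:1 that becomes 5 dB over, giving -5 dBu.

-5 dBu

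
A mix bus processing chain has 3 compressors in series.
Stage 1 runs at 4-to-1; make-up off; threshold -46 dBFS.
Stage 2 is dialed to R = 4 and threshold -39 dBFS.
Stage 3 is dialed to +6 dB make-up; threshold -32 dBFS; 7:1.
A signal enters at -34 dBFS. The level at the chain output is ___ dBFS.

-37 dBFS

Stage 1: -34 dBFS is 12 dB over -46 dBFS; at 4:1 that becomes 3 dB over, giving -43 dBFS.
Stage 2: -43 dBFS ≤ -39 dBFS, so stage 2 doesn't engage; output -43 dBFS.
Stage 3: -43 dBFS is at or below the -32 dBFS threshold — no compression; make-up brings it to -37 dBFS.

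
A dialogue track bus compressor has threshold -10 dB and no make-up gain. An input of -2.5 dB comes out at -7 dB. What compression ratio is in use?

2.5:1

Input overshoot = -2.5 − (-10) = 7.5 dB; output overshoot = -7 − (-10) = 3 dB.
Ratio = 7.5 / 3 = 2.5.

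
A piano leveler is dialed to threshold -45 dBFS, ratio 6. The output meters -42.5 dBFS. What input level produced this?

-30 dBFS

That's 2.5 dB above the -45 dBFS threshold.
Input overshoot = R × output overshoot = 15 dB → input = -45 + 15 = -30 dBFS.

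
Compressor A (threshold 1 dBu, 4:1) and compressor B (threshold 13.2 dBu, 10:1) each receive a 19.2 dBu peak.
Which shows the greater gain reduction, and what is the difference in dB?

A: overshoot 18.2 dB → output overshoot 4.55 dB → GR 13.65 dB.
B: overshoot 6 dB → output overshoot 0.6 dB → GR 5.4 dB.
Difference: 8.25 dB in favour of A.

A, by 8.25 dB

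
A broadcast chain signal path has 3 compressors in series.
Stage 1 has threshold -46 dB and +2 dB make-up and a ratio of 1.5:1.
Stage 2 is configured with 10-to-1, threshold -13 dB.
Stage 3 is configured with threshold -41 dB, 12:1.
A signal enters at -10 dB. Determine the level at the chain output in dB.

Stage 1: 36 dB above -46 dB, reduced 1.5:1 to 24 dB above → -22 dB; +2 dB make-up → -20 dB.
Stage 2: -20 dB is at or below the -13 dB threshold — no compression; output -20 dB.
Stage 3: -20 dB is 21 dB over -41 dB; at 12:1 that becomes 1.75 dB over, giving -39.25 dB.

-39.25 dB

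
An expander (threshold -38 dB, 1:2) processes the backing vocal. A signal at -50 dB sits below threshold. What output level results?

-62 dB

The input is 12 dB below the -38 dB threshold.
A 1:2 expander multiplies undershoot by 2: 12 × 2 = 24 dB below threshold.
Output = -38 − 24 = -62 dB.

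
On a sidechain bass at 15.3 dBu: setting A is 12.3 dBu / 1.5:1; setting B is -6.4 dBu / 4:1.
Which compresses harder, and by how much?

A: overshoot 3 dB → output overshoot 2 dB → GR 1 dB.
B: overshoot 21.7 dB → output overshoot 5.425 dB → GR 16.275 dB.
B applies 15.275 dB more gain reduction.

B, by 15.275 dB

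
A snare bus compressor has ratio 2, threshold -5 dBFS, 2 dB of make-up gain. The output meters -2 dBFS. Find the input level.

Before make-up, the level was -2 − 2 = -4 dBFS.
Post-compression overshoot = -4 − (-5) = 1 dB.
Input overshoot = R × output overshoot = 2 dB → input = -5 + 2 = -3 dBFS.

-3 dBFS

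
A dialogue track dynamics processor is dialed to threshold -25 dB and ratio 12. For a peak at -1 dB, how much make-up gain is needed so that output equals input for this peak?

Overshoot 24 dB → 24/12 = 2 dB after compression, so the compressed level is -25 + 2 = -23 dB.
Make-up = target − compressed = -1 − (-23) = 22 dB.

22 dB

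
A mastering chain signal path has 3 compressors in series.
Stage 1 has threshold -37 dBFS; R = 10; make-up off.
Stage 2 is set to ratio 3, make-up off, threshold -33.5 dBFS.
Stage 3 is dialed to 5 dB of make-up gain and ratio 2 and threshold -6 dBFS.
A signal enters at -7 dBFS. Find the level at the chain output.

-29 dBFS

Stage 1: -7 dBFS is 30 dB over -37 dBFS; at 10:1 that becomes 3 dB over, giving -34 dBFS.
Stage 2: -34 dBFS ≤ -33.5 dBFS, so stage 2 doesn't engage; output -34 dBFS.
Stage 3: -34 dBFS ≤ -6 dBFS, so stage 3 doesn't engage; make-up brings it to -29 dBFS.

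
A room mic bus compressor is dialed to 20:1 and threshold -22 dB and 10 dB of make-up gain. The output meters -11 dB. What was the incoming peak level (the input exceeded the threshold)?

Remove make-up: -11 − 10 = -21 dB.
That's 1 dB above the -22 dB threshold.
Input overshoot = R × output overshoot = 20 dB → input = -22 + 20 = -2 dB.

-2 dB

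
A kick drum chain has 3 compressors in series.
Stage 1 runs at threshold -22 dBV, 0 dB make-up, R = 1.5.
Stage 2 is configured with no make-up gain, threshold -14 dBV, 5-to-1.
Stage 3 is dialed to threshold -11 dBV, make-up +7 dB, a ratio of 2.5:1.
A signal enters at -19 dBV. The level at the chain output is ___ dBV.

-13 dBV

Stage 1: overshoot 3 dB → 3/1.5 = 2 dB → -20 dBV.
Stage 2: -20 dBV is at or below the -14 dBV threshold — no compression; output -20 dBV.
Stage 3: -20 dBV is at or below the -11 dBV threshold — no compression; make-up brings it to -13 dBV.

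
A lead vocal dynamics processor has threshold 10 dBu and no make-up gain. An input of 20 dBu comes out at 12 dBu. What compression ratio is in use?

Input overshoot = 20 − 10 = 10 dB; output overshoot = 12 − 10 = 2 dB.
Ratio = 10 / 2 = 5.

5:1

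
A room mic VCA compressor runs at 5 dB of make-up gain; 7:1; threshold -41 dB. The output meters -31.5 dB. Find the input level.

Remove make-up: -31.5 − 5 = -36.5 dB.
The compressed level sits -36.5 − (-41) = 4.5 dB over threshold.
Before 7:1 compression the overshoot was 4.5 × 7 = 31.5 dB, so input = -41 + 31.5 = -9.5 dB.

-9.5 dB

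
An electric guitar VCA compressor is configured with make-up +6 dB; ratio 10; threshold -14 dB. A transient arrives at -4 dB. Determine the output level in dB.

-4 dB sits 10 dB over threshold.
10:1 compression reduces that to 10/10 = 1 dB over.
Output = -14 + 1 = -13 dB; make-up adds 6 dB, giving -7 dB.

-7 dB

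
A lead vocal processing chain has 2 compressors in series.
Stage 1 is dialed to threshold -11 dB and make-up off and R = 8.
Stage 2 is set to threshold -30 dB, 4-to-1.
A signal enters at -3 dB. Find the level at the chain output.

-25 dB

Stage 1: -3 dB is 8 dB over -11 dB; at 8:1 that becomes 1 dB over, giving -10 dB.
Stage 2: -10 dB is 20 dB over -30 dB; at 4:1 that becomes 5 dB over, giving -25 dB.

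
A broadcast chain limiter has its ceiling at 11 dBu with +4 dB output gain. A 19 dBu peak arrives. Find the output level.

15 dBu

A brickwall limiter is an ∞:1 compressor: any input above the ceiling is clamped to 11 dBu.
Output gain then adds 4 dB: 11 + 4 = 15 dBu.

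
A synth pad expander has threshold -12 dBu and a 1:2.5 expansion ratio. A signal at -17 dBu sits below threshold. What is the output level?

The input is 5 dB below the -12 dBu threshold.
A 1:2.5 expander multiplies undershoot by 2.5: 5 × 2.5 = 12.5 dB below threshold.
Output = -12 − 12.5 = -24.5 dBu.

-24.5 dBu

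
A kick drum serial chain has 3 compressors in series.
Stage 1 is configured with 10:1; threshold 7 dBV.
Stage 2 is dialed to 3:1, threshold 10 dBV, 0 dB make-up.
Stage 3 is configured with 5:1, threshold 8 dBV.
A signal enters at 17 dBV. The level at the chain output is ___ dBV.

Stage 1: 17 dBV is 10 dB over 7 dBV; at 10:1 that becomes 1 dB over, giving 8 dBV.
Stage 2: below threshold (8 ≤ 10); passes unchanged; output 8 dBV.
Stage 3: 8 dBV ≤ 8 dBV, so stage 3 doesn't engage; output 8 dBV.

8 dBV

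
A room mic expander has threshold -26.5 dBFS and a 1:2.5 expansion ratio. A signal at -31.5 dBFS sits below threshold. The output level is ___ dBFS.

Below threshold, a 1:2.5 expander applies gain = (2.5−1)×(T − x) of attenuation.
(2.5−1) × 5 = 7.5 dB, so output = -31.5 − 7.5 = -39 dBFS.

-39 dBFS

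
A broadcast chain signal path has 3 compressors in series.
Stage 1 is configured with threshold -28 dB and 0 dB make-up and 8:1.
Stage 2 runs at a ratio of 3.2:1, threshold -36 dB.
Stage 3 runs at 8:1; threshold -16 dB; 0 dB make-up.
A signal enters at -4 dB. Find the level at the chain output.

-32.5625 dB

Stage 1: overshoot 24 dB → 24/8 = 3 dB → -25 dB.
Stage 2: 11 dB above -36 dB, reduced 3.2:1 to 3.4375 dB above → -32.5625 dB.
Stage 3: -32.5625 dB ≤ -16 dB, so stage 3 doesn't engage; output -32.5625 dB.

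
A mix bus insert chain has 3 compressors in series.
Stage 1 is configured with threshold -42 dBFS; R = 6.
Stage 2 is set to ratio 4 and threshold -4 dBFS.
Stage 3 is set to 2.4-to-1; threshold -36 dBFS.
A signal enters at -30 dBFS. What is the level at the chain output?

Stage 1: -30 dBFS is 12 dB over -42 dBFS; at 6:1 that becomes 2 dB over, giving -40 dBFS.
Stage 2: -40 dBFS ≤ -4 dBFS, so stage 2 doesn't engage; output -40 dBFS.
Stage 3: below threshold (-40 ≤ -36); passes unchanged; output -40 dBFS.

-40 dBFS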